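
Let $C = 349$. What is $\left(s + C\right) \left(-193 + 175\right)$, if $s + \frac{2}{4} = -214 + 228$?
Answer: $-6525$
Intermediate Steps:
$s = \frac{27}{2}$ ($s = - \frac{1}{2} + \left(-214 + 228\right) = - \frac{1}{2} + 14 = \frac{27}{2} \approx 13.5$)
$\left(s + C\right) \left(-193 + 175\right) = \left(\frac{27}{2} + 349\right) \left(-193 + 175\right) = \frac{725}{2} \left(-18\right) = -6525$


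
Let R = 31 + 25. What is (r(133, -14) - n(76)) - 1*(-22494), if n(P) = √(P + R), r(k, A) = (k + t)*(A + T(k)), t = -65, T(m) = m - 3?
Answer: 30382 - 2*√33 ≈ 30371.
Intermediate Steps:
T(m) = -3 + m
r(k, A) = (-65 + k)*(-3 + A + k) (r(k, A) = (k - 65)*(A + (-3 + k)) = (-65 + k)*(-3 + A + k))
R = 56
n(P) = √(56 + P) (n(P) = √(P + 56) = √(56 + P))
(r(133, -14) - n(76)) - 1*(-22494) = ((195 + 133² - 68*133 - 65*(-14) - 14*133) - √(56 + 76)) - 1*(-22494) = ((195 + 17689 - 9044 + 910 - 1862) - √132) + 22494 = (7888 - 2*√33) + 22494 = 30382 - 2*√33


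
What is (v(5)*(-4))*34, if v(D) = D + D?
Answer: -1360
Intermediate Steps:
v(D) = 2*D
(v(5)*(-4))*34 = ((2*5)*(-4))*34 = (10*(-4))*34 = -40*34 = -1360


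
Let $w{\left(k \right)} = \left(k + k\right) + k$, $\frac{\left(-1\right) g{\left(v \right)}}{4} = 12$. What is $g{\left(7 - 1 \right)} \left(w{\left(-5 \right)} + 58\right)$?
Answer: $-2064$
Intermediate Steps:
$g{\left(v \right)} = -48$ ($g{\left(v \right)} = \left(-4\right) 12 = -48$)
$w{\left(k \right)} = 3 k$ ($w{\left(k \right)} = 2 k + k = 3 k$)
$g{\left(7 - 1 \right)} \left(w{\left(-5 \right)} + 58\right) = - 48 \left(3 \left(-5\right) + 58\right) = - 48 \left(-15 + 58\right) = \left(-48\right) 43 = -2064$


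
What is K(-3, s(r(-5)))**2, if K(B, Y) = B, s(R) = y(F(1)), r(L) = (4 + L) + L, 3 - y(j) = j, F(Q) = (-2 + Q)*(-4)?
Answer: 9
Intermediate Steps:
F(Q) = 8 - 4*Q
y(j) = 3 - j
r(L) = 4 + 2*L
s(R) = -1 (s(R) = 3 - (8 - 4*1) = 3 - (8 - 4) = 3 - 1*4 = 3 - 4 = -1)
K(-3, s(r(-5)))**2 = (-3)**2 = 9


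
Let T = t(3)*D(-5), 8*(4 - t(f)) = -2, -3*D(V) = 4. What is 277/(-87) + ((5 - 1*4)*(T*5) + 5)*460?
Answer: -311359/29 ≈ -10737.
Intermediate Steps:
D(V) = -4/3 (D(V) = -1/3*4 = -4/3)
t(f) = 17/4 (t(f) = 4 - 1/8*(-2) = 4 + 1/4 = 17/4)
T = -17/3 (T = (17/4)*(-4/3) = -17/3 ≈ -5.6667)
277/(-87) + ((5 - 1*4)*(T*5) + 5)*460 = 277/(-87) + ((5 - 1*4)*(-17/3*5) + 5)*460 = 277*(-1/87) + ((5 - 4)*(-85/3) + 5)*460 = -277/87 + (1*(-85/3) + 5)*460 = -277/87 + (-85/3 + 5)*460 = -277/87 - 70/3*460 = -277/87 - 32200/3 = -311359/29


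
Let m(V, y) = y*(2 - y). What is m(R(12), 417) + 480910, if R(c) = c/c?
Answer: 307855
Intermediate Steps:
R(c) = 1
m(R(12), 417) + 480910 = 417*(2 - 1*417) + 480910 = 417*(2 - 417) + 480910 = 417*(-415) + 480910 = -173055 + 480910 = 307855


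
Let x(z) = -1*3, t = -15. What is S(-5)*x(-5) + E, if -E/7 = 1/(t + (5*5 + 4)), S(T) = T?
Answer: 29/2 ≈ 14.500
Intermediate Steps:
x(z) = -3
E = -½ (E = -7/(-15 + (5*5 + 4)) = -7/(-15 + (25 + 4)) = -7/(-15 + 29) = -7/14 = -7*1/14 = -½ ≈ -0.50000)
S(-5)*x(-5) + E = -5*(-3) - ½ = 15 - ½ = 29/2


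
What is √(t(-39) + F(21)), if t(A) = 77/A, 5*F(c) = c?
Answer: √84630/195 ≈ 1.4919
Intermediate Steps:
F(c) = c/5
√(t(-39) + F(21)) = √(77/(-39) + (⅕)*21) = √(77*(-1/39) + 21/5) = √(-77/39 + 21/5) = √(434/195) = √84630/195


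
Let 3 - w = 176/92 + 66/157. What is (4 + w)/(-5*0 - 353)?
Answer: -16851/1274683 ≈ -0.013220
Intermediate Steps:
w = 2407/3611 (w = 3 - (176/92 + 66/157) = 3 - (176*(1/92) + 66*(1/157)) = 3 - (44/23 + 66/157) = 3 - 1*8426/3611 = 3 - 8426/3611 = 2407/3611 ≈ 0.66657)
(4 + w)/(-5*0 - 353) = (4 + 2407/3611)/(-5*0 - 353) = 16851/(3611*(0 - 353)) = (16851/3611)/(-353) = (16851/3611)*(-1/353) = -16851/1274683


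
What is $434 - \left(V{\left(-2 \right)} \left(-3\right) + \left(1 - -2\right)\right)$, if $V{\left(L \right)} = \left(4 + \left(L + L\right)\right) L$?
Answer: $431$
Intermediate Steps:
$V{\left(L \right)} = L \left(4 + 2 L\right)$ ($V{\left(L \right)} = \left(4 + 2 L\right) L = L \left(4 + 2 L\right)$)
$434 - \left(V{\left(-2 \right)} \left(-3\right) + \left(1 - -2\right)\right) = 434 - \left(2 \left(-2\right) \left(2 - 2\right) \left(-3\right) + \left(1 - -2\right)\right) = 434 - \left(2 \left(-2\right) 0 \left(-3\right) + \left(1 + 2\right)\right) = 434 - \left(0 \left(-3\right) + 3\right) = 434 - \left(0 + 3\right) = 434 - 3 = 431$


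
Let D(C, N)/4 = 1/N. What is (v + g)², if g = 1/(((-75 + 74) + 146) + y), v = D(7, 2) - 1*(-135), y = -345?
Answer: 750705201/40000 ≈ 18768.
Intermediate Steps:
D(C, N) = 4/N
v = 137 (v = 4/2 - 1*(-135) = 4*(½) + 135 = 2 + 135 = 137)
g = -1/200 (g = 1/(((-75 + 74) + 146) - 345) = 1/((-1 + 146) - 345) = 1/(145 - 345) = 1/(-200) = -1/200 ≈ -0.0050000)
(v + g)² = (137 - 1/200)² = (27399/200)² = 750705201/40000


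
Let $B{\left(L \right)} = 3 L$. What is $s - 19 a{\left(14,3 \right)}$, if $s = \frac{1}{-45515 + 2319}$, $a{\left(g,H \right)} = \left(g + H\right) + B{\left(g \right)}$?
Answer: $- \frac{48422717}{43196} \approx -1121.0$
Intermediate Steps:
$a{\left(g,H \right)} = H + 4 g$ ($a{\left(g,H \right)} = \left(g + H\right) + 3 g = \left(H + g\right) + 3 g = H + 4 g$)
$s = - \frac{1}{43196}$ ($s = \frac{1}{-43196} = - \frac{1}{43196} \approx -2.315 \cdot 10^{-5}$)
$s - 19 a{\left(14,3 \right)} = - \frac{1}{43196} - 19 \left(3 + 4 \cdot 14\right) = - \frac{1}{43196} - 19 \left(3 + 56\right) = - \frac{1}{43196} - 1121 = - \frac{48422717}{43196}$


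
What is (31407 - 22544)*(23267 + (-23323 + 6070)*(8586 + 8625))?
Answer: -2631585262108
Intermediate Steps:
(31407 - 22544)*(23267 + (-23323 + 6070)*(8586 + 8625)) = 8863*(23267 - 17253*17211) = 8863*(23267 - 296941383) = 8863*(-296918116) = -2631585262108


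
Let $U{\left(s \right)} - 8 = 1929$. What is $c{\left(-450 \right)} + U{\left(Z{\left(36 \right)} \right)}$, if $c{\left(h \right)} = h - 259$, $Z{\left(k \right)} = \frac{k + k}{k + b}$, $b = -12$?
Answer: $1228$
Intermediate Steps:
$Z{\left(k \right)} = \frac{2 k}{-12 + k}$ ($Z{\left(k \right)} = \frac{k + k}{k - 12} = \frac{2 k}{-12 + k}$)
$U{\left(s \right)} = 1937$ ($U{\left(s \right)} = 8 + 1929 = 1937$)
$c{\left(h \right)} = -259 + h$
$c{\left(-450 \right)} + U{\left(Z{\left(36 \right)} \right)} = \left(-259 - 450\right) + 1937 = -709 + 1937 = 1228$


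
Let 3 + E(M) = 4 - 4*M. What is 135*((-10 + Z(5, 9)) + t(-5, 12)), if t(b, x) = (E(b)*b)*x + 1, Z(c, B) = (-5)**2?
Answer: -167940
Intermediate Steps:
Z(c, B) = 25
E(M) = 1 - 4*M (E(M) = -3 + (4 - 4*M) = 1 - 4*M)
t(b, x) = 1 + b*x*(1 - 4*b) (t(b, x) = ((1 - 4*b)*b)*x + 1 = (b*(1 - 4*b))*x + 1 = b*x*(1 - 4*b) + 1 = 1 + b*x*(1 - 4*b))
135*((-10 + Z(5, 9)) + t(-5, 12)) = 135*((-10 + 25) + (1 - 1*(-5)*12*(-1 + 4*(-5)))) = 135*(15 + (1 - 1*(-5)*12*(-1 - 20))) = 135*(15 + (1 - 1*(-5)*12*(-21))) = 135*(15 + (1 - 1260)) = 135*(15 - 1259) = 135*(-1244) = -167940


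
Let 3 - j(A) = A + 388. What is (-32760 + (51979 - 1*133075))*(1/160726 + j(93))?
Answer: 4373608993056/80363 ≈ 5.4423e+7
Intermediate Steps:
j(A) = -385 - A (j(A) = 3 - (A + 388) = 3 - (388 + A) = 3 + (-388 - A) = -385 - A)
(-32760 + (51979 - 1*133075))*(1/160726 + j(93)) = (-32760 + (51979 - 1*133075))*(1/160726 + (-385 - 1*93)) = (-32760 + (51979 - 133075))*(1/160726 + (-385 - 93)) = (-32760 - 81096)*(1/160726 - 478) = -113856*(-76827027/160726) = 4373608993056/80363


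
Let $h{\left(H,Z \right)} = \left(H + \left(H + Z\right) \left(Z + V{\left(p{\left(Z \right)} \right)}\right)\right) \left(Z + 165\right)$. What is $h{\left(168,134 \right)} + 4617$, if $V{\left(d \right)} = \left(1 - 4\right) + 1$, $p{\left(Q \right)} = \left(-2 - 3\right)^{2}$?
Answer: $11974185$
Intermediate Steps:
$p{\left(Q \right)} = 25$ ($p{\left(Q \right)} = \left(-5\right)^{2} = 25$)
$V{\left(d \right)} = -2$ ($V{\left(d \right)} = -3 + 1 = -2$)
$h{\left(H,Z \right)} = \left(165 + Z\right) \left(H + \left(-2 + Z\right) \left(H + Z\right)\right)$ ($h{\left(H,Z \right)} = \left(H + \left(H + Z\right) \left(Z - 2\right)\right) \left(Z + 165\right) = \left(H + \left(H + Z\right) \left(-2 + Z\right)\right) \left(165 + Z\right) = \left(H + \left(-2 + Z\right) \left(H + Z\right)\right) \left(165 + Z\right) = \left(165 + Z\right) \left(H + \left(-2 + Z\right) \left(H + Z\right)\right)$)
$h{\left(168,134 \right)} + 4617 = \left(134^{3} - 44220 - 27720 + 163 \cdot 134^{2} + 168 \cdot 134^{2} + 164 \cdot 168 \cdot 134\right) + 4617 = \left(2406104 - 44220 - 27720 + 163 \cdot 17956 + 168 \cdot 17956 + 3691968\right) + 4617 = \left(2406104 - 44220 - 27720 + 2926828 + 3016608 + 3691968\right) + 4617 = 11969568 + 4617 = 11974185$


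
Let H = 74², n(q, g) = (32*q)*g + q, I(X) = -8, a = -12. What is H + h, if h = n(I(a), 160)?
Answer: -35492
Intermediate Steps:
n(q, g) = q + 32*g*q (n(q, g) = 32*g*q + q = q + 32*g*q)
h = -40968 (h = -8*(1 + 32*160) = -8*(1 + 5120) = -8*5121 = -40968)
H = 5476
H + h = 5476 - 40968 = -35492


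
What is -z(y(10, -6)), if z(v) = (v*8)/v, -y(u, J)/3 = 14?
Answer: -8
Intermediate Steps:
y(u, J) = -42 (y(u, J) = -3*14 = -42)
z(v) = 8 (z(v) = (8*v)/v = 8)
-z(y(10, -6)) = -1*8 = -8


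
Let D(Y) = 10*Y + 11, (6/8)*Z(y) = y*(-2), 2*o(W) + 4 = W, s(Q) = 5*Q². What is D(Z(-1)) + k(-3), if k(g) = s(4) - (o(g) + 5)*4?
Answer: 335/3 ≈ 111.67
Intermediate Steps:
o(W) = -2 + W/2
Z(y) = -8*y/3 (Z(y) = 4*(y*(-2))/3 = 4*(-2*y)/3 = -8*y/3)
D(Y) = 11 + 10*Y
k(g) = 68 - 2*g (k(g) = 5*4² - ((-2 + g/2) + 5)*4 = 5*16 - (3 + g/2)*4 = 80 - (12 + 2*g) = 80 + (-12 - 2*g) = 68 - 2*g)
D(Z(-1)) + k(-3) = (11 + 10*(-8/3*(-1))) + (68 - 2*(-3)) = (11 + 10*(8/3)) + (68 + 6) = (11 + 80/3) + 74 = 113/3 + 74 = 335/3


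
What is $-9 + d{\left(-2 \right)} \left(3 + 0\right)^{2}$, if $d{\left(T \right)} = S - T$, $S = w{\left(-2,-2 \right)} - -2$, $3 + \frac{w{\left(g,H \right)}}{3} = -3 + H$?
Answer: $-189$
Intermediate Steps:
$w{\left(g,H \right)} = -18 + 3 H$ ($w{\left(g,H \right)} = -9 + 3 \left(-3 + H\right) = -9 + \left(-9 + 3 H\right) = -18 + 3 H$)
$S = -22$ ($S = \left(-18 + 3 \left(-2\right)\right) - -2 = \left(-18 - 6\right) + 2 = -24 + 2 = -22$)
$d{\left(T \right)} = -22 - T$
$-9 + d{\left(-2 \right)} \left(3 + 0\right)^{2} = -9 + \left(-22 - -2\right) \left(3 + 0\right)^{2} = -9 + \left(-22 + 2\right) 3^{2} = -9 - 180 = -189$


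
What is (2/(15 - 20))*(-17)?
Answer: 34/5 ≈ 6.8000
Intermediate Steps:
(2/(15 - 20))*(-17) = (2/(-5))*(-17) = (2*(-⅕))*(-17) = -⅖*(-17) = 34/5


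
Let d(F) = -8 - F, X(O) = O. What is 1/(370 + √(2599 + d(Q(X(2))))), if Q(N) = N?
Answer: 370/134311 - √2589/134311 ≈ 0.0023760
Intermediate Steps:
1/(370 + √(2599 + d(Q(X(2))))) = 1/(370 + √(2599 + (-8 - 1*2))) = 1/(370 + √(2599 + (-8 - 2))) = 1/(370 + √(2599 - 10)) = 1/(370 + √2589)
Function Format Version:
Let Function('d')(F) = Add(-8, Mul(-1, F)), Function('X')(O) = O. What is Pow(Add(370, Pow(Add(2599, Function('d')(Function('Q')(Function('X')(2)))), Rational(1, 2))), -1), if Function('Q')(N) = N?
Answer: Add(Rational(370, 134311), Mul(Rational(-1, 134311), Pow(2589, Rational(1, 2)))) ≈ 0.0023760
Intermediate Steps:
Pow(Add(370, Pow(Add(2599, Function('d')(Function('Q')(Function('X')(2)))), Rational(1, 2))), -1) = Pow(Add(370, Pow(Add(2599, Add(-8, Mul(-1, 2))), Rational(1, 2))), -1) = Pow(Add(370, Pow(Add(2599, Add(-8, -2)), Rational(1, 2))), -1) = Pow(Add(370, Pow(Add(2599, -10), Rational(1, 2))), -1) = Pow(Add(370, Pow(2589, Rational(1, 2))), -1)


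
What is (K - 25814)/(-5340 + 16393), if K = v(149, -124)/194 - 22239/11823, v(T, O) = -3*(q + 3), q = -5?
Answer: -1409829388/603615383 ≈ -2.3356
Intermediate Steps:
v(T, O) = 6 (v(T, O) = -3*(-5 + 3) = -3*(-2) = 6)
K = -101034/54611 (K = 6/194 - 22239/11823 = 6*(1/194) - 22239*1/11823 = 3/97 - 1059/563 = -101034/54611 ≈ -1.8501)
(K - 25814)/(-5340 + 16393) = (-101034/54611 - 25814)/(-5340 + 16393) = -1409829388/54611/11053 = -1409829388/54611*1/11053 = -1409829388/603615383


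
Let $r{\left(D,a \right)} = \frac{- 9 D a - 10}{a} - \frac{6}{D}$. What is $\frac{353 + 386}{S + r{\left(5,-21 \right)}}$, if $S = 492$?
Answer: $\frac{77595}{46859} \approx 1.6559$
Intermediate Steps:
$r{\left(D,a \right)} = - \frac{6}{D} + \frac{-10 - 9 D a}{a}$ ($r{\left(D,a \right)} = \frac{- 9 D a - 10}{a} - \frac{6}{D} = \frac{-10 - 9 D a}{a} - \frac{6}{D} = - \frac{6}{D} + \frac{-10 - 9 D a}{a}$)
$\frac{353 + 386}{S + r{\left(5,-21 \right)}} = \frac{353 + 386}{492 - \left(45 - \frac{10}{21} + \frac{6}{5}\right)} = \frac{739}{492 - \frac{4801}{105}} = \frac{739}{\frac{46859}{105}} = 739 \cdot \frac{105}{46859} = \frac{77595}{46859}$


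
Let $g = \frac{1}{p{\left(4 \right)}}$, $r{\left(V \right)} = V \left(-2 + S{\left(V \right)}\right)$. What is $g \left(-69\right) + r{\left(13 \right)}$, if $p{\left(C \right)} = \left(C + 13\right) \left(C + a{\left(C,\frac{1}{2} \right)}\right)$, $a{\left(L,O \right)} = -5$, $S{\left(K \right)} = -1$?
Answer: $- \frac{594}{17} \approx -34.941$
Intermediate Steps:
$p{\left(C \right)} = \left(-5 + C\right) \left(13 + C\right)$ ($p{\left(C \right)} = \left(C + 13\right) \left(C - 5\right) = \left(13 + C\right) \left(-5 + C\right) = \left(-5 + C\right) \left(13 + C\right)$)
$r{\left(V \right)} = - 3 V$ ($r{\left(V \right)} = V \left(-2 - 1\right) = V \left(-3\right) = - 3 V$)
$g = - \frac{1}{17}$ ($g = \frac{1}{-65 + 4^{2} + 8 \cdot 4} = \frac{1}{-65 + 16 + 32} = \frac{1}{-17} = - \frac{1}{17} \approx -0.058824$)
$g \left(-69\right) + r{\left(13 \right)} = \left(- \frac{1}{17}\right) \left(-69\right) - 39 = \frac{69}{17} - 39 = - \frac{594}{17}$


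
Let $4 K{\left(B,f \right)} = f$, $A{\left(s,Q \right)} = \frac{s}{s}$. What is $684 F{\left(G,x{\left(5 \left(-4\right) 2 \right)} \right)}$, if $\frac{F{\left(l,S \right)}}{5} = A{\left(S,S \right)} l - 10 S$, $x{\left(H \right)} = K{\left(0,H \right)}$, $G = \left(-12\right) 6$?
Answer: $95760$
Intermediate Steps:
$G = -72$
$A{\left(s,Q \right)} = 1$
$K{\left(B,f \right)} = \frac{f}{4}$
$x{\left(H \right)} = \frac{H}{4}$
$F{\left(l,S \right)} = - 50 S + 5 l$ ($F{\left(l,S \right)} = 5 \left(1 l - 10 S\right) = 5 \left(l - 10 S\right) = - 50 S + 5 l$)
$684 F{\left(G,x{\left(5 \left(-4\right) 2 \right)} \right)} = 684 \left(- 50 \frac{5 \left(-4\right) 2}{4} + 5 \left(-72\right)\right) = 684 \left(- 50 \frac{\left(-20\right) 2}{4} - 360\right) = 684 \left(- 50 \cdot \frac{1}{4} \left(-40\right) - 360\right) = 684 \left(\left(-50\right) \left(-10\right) - 360\right) = 684 \left(500 - 360\right) = 684 \cdot 140 = 95760$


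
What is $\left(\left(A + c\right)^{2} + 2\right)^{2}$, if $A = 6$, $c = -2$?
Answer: $324$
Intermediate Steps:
$\left(\left(A + c\right)^{2} + 2\right)^{2} = \left(\left(6 - 2\right)^{2} + 2\right)^{2} = \left(4^{2} + 2\right)^{2} = \left(16 + 2\right)^{2} = 18^{2} = 324$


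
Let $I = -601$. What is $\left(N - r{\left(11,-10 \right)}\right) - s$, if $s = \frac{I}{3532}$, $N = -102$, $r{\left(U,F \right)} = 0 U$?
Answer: $- \frac{359663}{3532} \approx -101.83$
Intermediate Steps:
$r{\left(U,F \right)} = 0$
$s = - \frac{601}{3532} \approx -0.17016$
$\left(N - r{\left(11,-10 \right)}\right) - s = \left(-102 - 0\right) - - \frac{601}{3532} = \left(-102 + 0\right) + \frac{601}{3532} = -102 + \frac{601}{3532} = - \frac{359663}{3532}$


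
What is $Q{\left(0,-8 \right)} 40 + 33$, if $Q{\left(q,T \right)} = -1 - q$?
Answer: $-7$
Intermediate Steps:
$Q{\left(0,-8 \right)} 40 + 33 = \left(-1 - 0\right) 40 + 33 = \left(-1 + 0\right) 40 + 33 = \left(-1\right) 40 + 33 = -40 + 33 = -7$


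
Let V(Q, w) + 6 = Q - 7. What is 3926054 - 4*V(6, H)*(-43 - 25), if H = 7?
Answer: 3924150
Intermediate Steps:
V(Q, w) = -13 + Q (V(Q, w) = -6 + (Q - 7) = -6 + (-7 + Q) = -13 + Q)
3926054 - 4*V(6, H)*(-43 - 25) = 3926054 - 4*(-13 + 6)*(-43 - 25) = 3926054 - (-28)*(-68) = 3926054 - 4*476 = 3926054 - 1904 = 3924150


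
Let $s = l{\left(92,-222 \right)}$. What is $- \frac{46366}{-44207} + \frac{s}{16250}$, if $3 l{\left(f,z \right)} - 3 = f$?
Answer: $\frac{452908433}{431018250} \approx 1.0508$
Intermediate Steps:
$l{\left(f,z \right)} = 1 + \frac{f}{3}$
$s = \frac{95}{3}$ ($s = 1 + \frac{1}{3} \cdot 92 = 1 + \frac{92}{3} = \frac{95}{3} \approx 31.667$)
$- \frac{46366}{-44207} + \frac{s}{16250} = - \frac{46366}{-44207} + \frac{95}{3 \cdot 16250} = \left(-46366\right) \left(- \frac{1}{44207}\right) + \frac{95}{3} \cdot \frac{1}{16250} = \frac{46366}{44207} + \frac{19}{9750} = \frac{452908433}{431018250}$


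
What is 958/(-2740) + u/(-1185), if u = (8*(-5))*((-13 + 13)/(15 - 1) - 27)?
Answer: -136481/108230 ≈ -1.2610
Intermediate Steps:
u = 1080 (u = -40*(0/14 - 27) = -40*(0*(1/14) - 27) = -40*(0 - 27) = -40*(-27) = 1080)
958/(-2740) + u/(-1185) = 958/(-2740) + 1080/(-1185) = 958*(-1/2740) + 1080*(-1/1185) = -479/1370 - 72/79 = -136481/108230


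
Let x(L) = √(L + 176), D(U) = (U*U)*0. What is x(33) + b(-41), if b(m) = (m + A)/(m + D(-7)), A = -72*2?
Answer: 185/41 + √209 ≈ 18.969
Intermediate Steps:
D(U) = 0 (D(U) = U²*0 = 0)
x(L) = √(176 + L)
A = -144
b(m) = (-144 + m)/m (b(m) = (m - 144)/(m + 0) = (-144 + m)/m)
x(33) + b(-41) = √(176 + 33) + (-144 - 41)/(-41) = √209 - 1/41*(-185) = √209 + 185/41 = 185/41 + √209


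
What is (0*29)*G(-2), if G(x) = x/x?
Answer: 0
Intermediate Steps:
G(x) = 1
(0*29)*G(-2) = (0*29)*1 = 0*1 = 0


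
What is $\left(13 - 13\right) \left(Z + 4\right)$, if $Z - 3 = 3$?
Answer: $0$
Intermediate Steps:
$Z = 6$ ($Z = 3 + 3 = 6$)
$\left(13 - 13\right) \left(Z + 4\right) = \left(13 - 13\right) \left(6 + 4\right) = \left(13 - 13\right) 10 = 0 \cdot 10 = 0$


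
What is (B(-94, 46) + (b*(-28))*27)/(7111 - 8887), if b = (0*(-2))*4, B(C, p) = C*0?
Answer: 0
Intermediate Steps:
B(C, p) = 0
b = 0 (b = 0*4 = 0)
(B(-94, 46) + (b*(-28))*27)/(7111 - 8887) = (0 + (0*(-28))*27)/(7111 - 8887) = (0 + 0*27)/(-1776) = (0 + 0)*(-1/1776) = 0*(-1/1776) = 0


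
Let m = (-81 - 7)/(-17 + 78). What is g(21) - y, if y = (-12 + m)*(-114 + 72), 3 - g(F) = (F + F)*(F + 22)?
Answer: -144423/61 ≈ -2367.6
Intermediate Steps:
g(F) = 3 - 2*F*(22 + F) (g(F) = 3 - (F + F)*(F + 22) = 3 - 2*F*(22 + F))
m = -88/61 ≈ -1.4426
y = 34440/61 (y = (-12 - 88/61)*(-114 + 72) = -820/61*(-42) = 34440/61 ≈ 564.59)
g(21) - y = (3 - 44*21 - 2*21²) - 1*34440/61 = (3 - 924 - 2*441) - 34440/61 = (3 - 924 - 882) - 34440/61 = -1803 - 34440/61 = -144423/61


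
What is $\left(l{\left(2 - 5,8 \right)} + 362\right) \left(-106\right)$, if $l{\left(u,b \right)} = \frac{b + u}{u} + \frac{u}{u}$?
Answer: $- \frac{114904}{3} \approx -38301.0$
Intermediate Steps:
$l{\left(u,b \right)} = 1 + \frac{b + u}{u}$ ($l{\left(u,b \right)} = \frac{b + u}{u} + 1 = 1 + \frac{b + u}{u}$)
$\left(l{\left(2 - 5,8 \right)} + 362\right) \left(-106\right) = \left(\left(2 + \frac{8}{2 - 5}\right) + 362\right) \left(-106\right) = \left(\left(2 + \frac{8}{-3}\right) + 362\right) \left(-106\right) = \left(\left(2 + 8 \left(- \frac{1}{3}\right)\right) + 362\right) \left(-106\right) = \left(\left(2 - \frac{8}{3}\right) + 362\right) \left(-106\right) = \left(- \frac{2}{3} + 362\right) \left(-106\right) = \frac{1084}{3} \left(-106\right) = - \frac{114904}{3}$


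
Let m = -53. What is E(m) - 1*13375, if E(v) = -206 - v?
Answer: -13528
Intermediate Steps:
E(m) - 1*13375 = (-206 - 1*(-53)) - 1*13375 = (-206 + 53) - 13375 = -153 - 13375 = -13528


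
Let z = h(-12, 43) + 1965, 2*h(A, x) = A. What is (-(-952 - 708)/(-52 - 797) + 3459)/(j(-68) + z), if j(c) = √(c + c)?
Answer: 1916575243/1086102211 - 5870062*I*√34/3258306633 ≈ 1.7646 - 0.010505*I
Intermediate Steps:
h(A, x) = A/2
z = 1959 (z = (½)*(-12) + 1965 = -6 + 1965 = 1959)
j(c) = √2*√c (j(c) = √(2*c) = √2*√c)
(-(-952 - 708)/(-52 - 797) + 3459)/(j(-68) + z) = (-(-952 - 708)/(-52 - 797) + 3459)/(√2*√(-68) + 1959) = (-(-1660)/(-849) + 3459)/(√2*(2*I*√17) + 1959) = (-(-1660)*(-1)/849 + 3459)/(2*I*√34 + 1959) = (-1*1660/849 + 3459)/(1959 + 2*I*√34) = (-1660/849 + 3459)/(1959 + 2*I*√34) = 2935031/(849*(1959 + 2*I*√34))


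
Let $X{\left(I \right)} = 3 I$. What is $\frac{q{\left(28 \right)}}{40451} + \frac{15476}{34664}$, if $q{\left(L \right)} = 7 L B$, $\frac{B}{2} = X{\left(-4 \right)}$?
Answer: $\frac{115740055}{350548366} \approx 0.33017$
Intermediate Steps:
$B = -24$ ($B = 2 \cdot 3 \left(-4\right) = 2 \left(-12\right) = -24$)
$q{\left(L \right)} = - 168 L$ ($q{\left(L \right)} = 7 L \left(-24\right) = - 168 L$)
$\frac{q{\left(28 \right)}}{40451} + \frac{15476}{34664} = \frac{\left(-168\right) 28}{40451} + \frac{15476}{34664} = \left(-4704\right) \frac{1}{40451} + 15476 \cdot \frac{1}{34664} = - \frac{4704}{40451} + \frac{3869}{8666} = \frac{115740055}{350548366}$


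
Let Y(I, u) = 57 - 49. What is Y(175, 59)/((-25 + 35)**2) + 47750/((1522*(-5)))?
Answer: -117853/19025 ≈ -6.1946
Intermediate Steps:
Y(I, u) = 8
Y(175, 59)/((-25 + 35)**2) + 47750/((1522*(-5))) = 8/((-25 + 35)**2) + 47750/((1522*(-5))) = 8/(10**2) + 47750/(-7610) = 8/100 + 47750*(-1/7610) = 8*(1/100) - 4775/761 = 2/25 - 4775/761 = -117853/19025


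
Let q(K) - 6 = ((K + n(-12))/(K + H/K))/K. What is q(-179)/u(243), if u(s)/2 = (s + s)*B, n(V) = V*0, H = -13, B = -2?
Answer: -191989/62262432 ≈ -0.0030835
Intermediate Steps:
n(V) = 0
u(s) = -8*s (u(s) = 2*((s + s)*(-2)) = 2*((2*s)*(-2)) = 2*(-4*s) = -8*s)
q(K) = 6 + 1/(K - 13/K) (q(K) = 6 + ((K + 0)/(K - 13/K))/K = 6 + (K/(K - 13/K))/K = 6 + 1/(K - 13/K))
q(-179)/u(243) = ((-78 - 179 + 6*(-179)²)/(-13 + (-179)²))/((-8*243)) = ((-78 - 179 + 6*32041)/(-13 + 32041))/(-1944) = ((-78 - 179 + 192246)/32028)*(-1/1944) = ((1/32028)*191989)*(-1/1944) = (191989/32028)*(-1/1944) = -191989/62262432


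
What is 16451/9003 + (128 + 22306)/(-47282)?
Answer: 287931440/212839923 ≈ 1.3528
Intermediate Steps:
16451/9003 + (128 + 22306)/(-47282) = 16451*(1/9003) + 22434*(-1/47282) = 16451/9003 - 11217/23641 = 287931440/212839923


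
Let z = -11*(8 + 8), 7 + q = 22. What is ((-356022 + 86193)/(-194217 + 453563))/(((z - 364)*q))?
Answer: 29981/233411400 ≈ 0.00012845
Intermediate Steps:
q = 15 (q = -7 + 22 = 15)
z = -176 (z = -11*16 = -176)
((-356022 + 86193)/(-194217 + 453563))/(((z - 364)*q)) = ((-356022 + 86193)/(-194217 + 453563))/(((-176 - 364)*15)) = (-269829/259346)/((-540*15)) = -269829*1/259346/(-8100) = -269829/259346*(-1/8100) = 29981/233411400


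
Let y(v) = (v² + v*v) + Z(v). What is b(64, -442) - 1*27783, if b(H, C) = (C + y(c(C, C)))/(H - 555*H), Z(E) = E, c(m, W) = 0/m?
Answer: -492536803/17728 ≈ -27783.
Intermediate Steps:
c(m, W) = 0
y(v) = v + 2*v² (y(v) = (v² + v*v) + v = (v² + v²) + v = 2*v² + v = v + 2*v²)
b(H, C) = -C/(554*H) (b(H, C) = (C + 0*(1 + 2*0))/(H - 555*H) = (C + 0*(1 + 0))/((-554*H)) = (C + 0*1)*(-1/(554*H)) = (C + 0)*(-1/(554*H)) = C*(-1/(554*H)) = -C/(554*H))
b(64, -442) - 1*27783 = -1/554*(-442)/64 - 1*27783 = -1/554*(-442)*1/64 - 27783 = 221/17728 - 27783 = -492536803/17728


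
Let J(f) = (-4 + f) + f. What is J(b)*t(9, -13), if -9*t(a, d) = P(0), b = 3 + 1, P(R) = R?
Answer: 0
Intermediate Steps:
b = 4
t(a, d) = 0 (t(a, d) = -1/9*0 = 0)
J(f) = -4 + 2*f
J(b)*t(9, -13) = (-4 + 2*4)*0 = (-4 + 8)*0 = 4*0 = 0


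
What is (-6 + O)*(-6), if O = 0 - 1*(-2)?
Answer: 24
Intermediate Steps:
O = 2 (O = 0 + 2 = 2)
(-6 + O)*(-6) = (-6 + 2)*(-6) = -4*(-6) = 24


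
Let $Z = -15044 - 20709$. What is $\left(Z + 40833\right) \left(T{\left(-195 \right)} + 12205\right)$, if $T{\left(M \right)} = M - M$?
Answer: $62001400$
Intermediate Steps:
$T{\left(M \right)} = 0$
$Z = -35753$ ($Z = -15044 - 20709 = -35753$)
$\left(Z + 40833\right) \left(T{\left(-195 \right)} + 12205\right) = \left(-35753 + 40833\right) \left(0 + 12205\right) = 5080 \cdot 12205 = 62001400$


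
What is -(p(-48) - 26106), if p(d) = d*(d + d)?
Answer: 21498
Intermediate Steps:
p(d) = 2*d² (p(d) = d*(2*d) = 2*d²)
-(p(-48) - 26106) = -(2*(-48)² - 26106) = -(2*2304 - 26106) = -(4608 - 26106) = -1*(-21498) = 21498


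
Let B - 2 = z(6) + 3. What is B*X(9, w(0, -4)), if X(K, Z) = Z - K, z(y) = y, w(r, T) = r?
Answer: -99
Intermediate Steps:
B = 11 (B = 2 + (6 + 3) = 2 + 9 = 11)
B*X(9, w(0, -4)) = 11*(0 - 1*9) = 11*(0 - 9) = 11*(-9) = -99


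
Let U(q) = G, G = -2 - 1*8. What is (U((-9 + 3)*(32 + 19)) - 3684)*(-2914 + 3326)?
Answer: -1521928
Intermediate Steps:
G = -10 (G = -2 - 8 = -10)
U(q) = -10
(U((-9 + 3)*(32 + 19)) - 3684)*(-2914 + 3326) = (-10 - 3684)*(-2914 + 3326) = -3694*412 = -1521928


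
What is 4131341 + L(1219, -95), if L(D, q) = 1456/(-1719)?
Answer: 7101773723/1719 ≈ 4.1313e+6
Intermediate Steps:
L(D, q) = -1456/1719 (L(D, q) = 1456*(-1/1719) = -1456/1719)
4131341 + L(1219, -95) = 4131341 - 1456/1719 = 7101773723/1719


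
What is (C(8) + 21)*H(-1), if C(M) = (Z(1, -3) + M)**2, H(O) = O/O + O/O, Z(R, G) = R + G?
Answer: 114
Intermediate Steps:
Z(R, G) = G + R
H(O) = 2 (H(O) = 1 + 1 = 2)
C(M) = (-2 + M)**2 (C(M) = ((-3 + 1) + M)**2 = (-2 + M)**2)
(C(8) + 21)*H(-1) = ((-2 + 8)**2 + 21)*2 = (6**2 + 21)*2 = (36 + 21)*2 = 57*2 = 114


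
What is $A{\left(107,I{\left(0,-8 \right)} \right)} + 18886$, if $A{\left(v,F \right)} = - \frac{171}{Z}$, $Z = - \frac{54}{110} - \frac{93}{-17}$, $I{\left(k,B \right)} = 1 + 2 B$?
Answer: $\frac{29257777}{1552} \approx 18852.0$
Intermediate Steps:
$Z = \frac{4656}{935}$ ($Z = \left(-54\right) \frac{1}{110} - - \frac{93}{17} = - \frac{27}{55} + \frac{93}{17} = \frac{4656}{935} \approx 4.9797$)
$A{\left(v,F \right)} = - \frac{53295}{1552}$ ($A{\left(v,F \right)} = - \frac{171}{\frac{4656}{935}} = \left(-171\right) \frac{935}{4656} = - \frac{53295}{1552}$)
$A{\left(107,I{\left(0,-8 \right)} \right)} + 18886 = - \frac{53295}{1552} + 18886 = \frac{29257777}{1552}$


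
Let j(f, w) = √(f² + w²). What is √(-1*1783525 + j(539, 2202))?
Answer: √(-1783525 + 5*√205573) ≈ 1334.6*I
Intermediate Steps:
√(-1*1783525 + j(539, 2202)) = √(-1*1783525 + √(539² + 2202²)) = √(-1783525 + √(290521 + 4848804)) = √(-1783525 + √5139325) = √(-1783525 + 5*√205573)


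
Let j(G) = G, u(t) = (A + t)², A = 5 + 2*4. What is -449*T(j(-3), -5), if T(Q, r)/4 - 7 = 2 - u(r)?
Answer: 98780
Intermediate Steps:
A = 13 (A = 5 + 8 = 13)
u(t) = (13 + t)²
T(Q, r) = 36 - 4*(13 + r)² (T(Q, r) = 28 + 4*(2 - (13 + r)²) = 28 + (8 - 4*(13 + r)²) = 36 - 4*(13 + r)²)
-449*T(j(-3), -5) = -449*(36 - 4*(13 - 5)²) = -449*(36 - 4*8²) = -449*(36 - 4*64) = -449*(36 - 256) = -449*(-220) = 98780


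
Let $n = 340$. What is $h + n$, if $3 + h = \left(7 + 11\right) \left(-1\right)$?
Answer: $319$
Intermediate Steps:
$h = -21$ ($h = -3 + \left(7 + 11\right) \left(-1\right) = -3 + 18 \left(-1\right) = -3 - 18 = -21$)
$h + n = -21 + 340 = 319$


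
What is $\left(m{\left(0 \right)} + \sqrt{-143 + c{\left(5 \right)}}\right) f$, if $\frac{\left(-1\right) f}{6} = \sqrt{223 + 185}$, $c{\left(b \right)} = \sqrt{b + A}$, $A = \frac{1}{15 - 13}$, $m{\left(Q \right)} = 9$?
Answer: $\sqrt{102} \left(-108 - 6 \sqrt{-572 + 2 \sqrt{22}}\right) \approx -1090.7 - 1437.3 i$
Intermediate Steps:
$A = \frac{1}{2} \approx 0.5$
$c{\left(b \right)} = \sqrt{\frac{1}{2} + b}$ ($c{\left(b \right)} = \sqrt{b + \frac{1}{2}} = \sqrt{\frac{1}{2} + b}$)
$f = - 12 \sqrt{102}$ ($f = - 6 \sqrt{223 + 185} = - 6 \sqrt{408} = - 6 \cdot 2 \sqrt{102} = - 12 \sqrt{102} \approx -121.19$)
$\left(m{\left(0 \right)} + \sqrt{-143 + c{\left(5 \right)}}\right) f = \left(9 + \sqrt{-143 + \frac{\sqrt{2 + 4 \cdot 5}}{2}}\right) \left(- 12 \sqrt{102}\right) = \left(9 + \sqrt{-143 + \frac{\sqrt{2 + 20}}{2}}\right) \left(- 12 \sqrt{102}\right) = \left(9 + \sqrt{-143 + \frac{\sqrt{22}}{2}}\right) \left(- 12 \sqrt{102}\right) = - 12 \sqrt{102} \left(9 + \sqrt{-143 + \frac{\sqrt{22}}{2}}\right)$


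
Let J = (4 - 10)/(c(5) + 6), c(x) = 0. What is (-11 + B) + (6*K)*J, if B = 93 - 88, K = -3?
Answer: 12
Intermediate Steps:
J = -1 (J = (4 - 10)/(0 + 6) = -6/6 = -6*⅙ = -1)
B = 5
(-11 + B) + (6*K)*J = (-11 + 5) + (6*(-3))*(-1) = -6 - 18*(-1) = -6 + 18 = 12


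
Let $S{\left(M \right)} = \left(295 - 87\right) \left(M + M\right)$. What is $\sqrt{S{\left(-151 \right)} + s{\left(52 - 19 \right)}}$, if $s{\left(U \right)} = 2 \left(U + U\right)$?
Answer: $2 i \sqrt{15671} \approx 250.37 i$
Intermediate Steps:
$s{\left(U \right)} = 4 U$ ($s{\left(U \right)} = 2 \cdot 2 U = 4 U$)
$S{\left(M \right)} = 416 M$ ($S{\left(M \right)} = 208 \cdot 2 M = 416 M$)
$\sqrt{S{\left(-151 \right)} + s{\left(52 - 19 \right)}} = \sqrt{416 \left(-151\right) + 4 \left(52 - 19\right)} = \sqrt{-62816 + 4 \left(52 - 19\right)} = \sqrt{-62816 + 4 \cdot 33} = \sqrt{-62816 + 132} = \sqrt{-62684} = 2 i \sqrt{15671}$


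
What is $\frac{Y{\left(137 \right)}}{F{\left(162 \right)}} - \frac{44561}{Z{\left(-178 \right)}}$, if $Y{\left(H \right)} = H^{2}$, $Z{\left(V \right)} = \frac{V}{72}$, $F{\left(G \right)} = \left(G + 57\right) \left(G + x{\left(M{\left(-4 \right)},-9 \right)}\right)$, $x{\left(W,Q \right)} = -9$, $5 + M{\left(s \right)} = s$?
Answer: $\frac{53753465813}{2982123} \approx 18025.0$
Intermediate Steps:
$M{\left(s \right)} = -5 + s$
$F{\left(G \right)} = \left(-9 + G\right) \left(57 + G\right)$ ($F{\left(G \right)} = \left(G + 57\right) \left(G - 9\right) = \left(57 + G\right) \left(-9 + G\right) = \left(-9 + G\right) \left(57 + G\right)$)
$Z{\left(V \right)} = \frac{V}{72}$ ($Z{\left(V \right)} = V \frac{1}{72} = \frac{V}{72}$)
$\frac{Y{\left(137 \right)}}{F{\left(162 \right)}} - \frac{44561}{Z{\left(-178 \right)}} = \frac{137^{2}}{-513 + 162^{2} + 48 \cdot 162} - \frac{44561}{\frac{1}{72} \left(-178\right)} = \frac{18769}{-513 + 26244 + 7776} - \frac{44561}{- \frac{89}{36}} = \frac{18769}{33507} - - \frac{1604196}{89} = 18769 \cdot \frac{1}{33507} + \frac{1604196}{89} = \frac{18769}{33507} + \frac{1604196}{89} = \frac{53753465813}{2982123}$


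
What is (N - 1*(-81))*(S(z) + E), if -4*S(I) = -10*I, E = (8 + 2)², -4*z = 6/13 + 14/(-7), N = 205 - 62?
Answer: 294000/13 ≈ 22615.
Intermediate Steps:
N = 143
z = 5/13 (z = -(6/13 + 14/(-7))/4 = -(6*(1/13) + 14*(-⅐))/4 = -(6/13 - 2)/4 = -¼*(-20/13) = 5/13 ≈ 0.38462)
E = 100 (E = 10² = 100)
S(I) = 5*I/2 (S(I) = -(-5)*I/2 = 5*I/2)
(N - 1*(-81))*(S(z) + E) = (143 - 1*(-81))*((5/2)*(5/13) + 100) = (143 + 81)*(25/26 + 100) = 224*(2625/26) = 294000/13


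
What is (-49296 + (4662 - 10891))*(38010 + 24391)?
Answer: -3464815525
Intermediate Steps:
(-49296 + (4662 - 10891))*(38010 + 24391) = (-49296 - 6229)*62401 = -55525*62401 = -3464815525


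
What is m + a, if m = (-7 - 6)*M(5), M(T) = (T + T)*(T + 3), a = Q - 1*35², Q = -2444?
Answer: -4709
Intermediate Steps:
a = -3669 (a = -2444 - 1*35² = -2444 - 1*1225 = -2444 - 1225 = -3669)
M(T) = 2*T*(3 + T) (M(T) = (2*T)*(3 + T) = 2*T*(3 + T))
m = -1040 (m = (-7 - 6)*(2*5*(3 + 5)) = -26*5*8 = -13*80 = -1040)
m + a = -1040 - 3669 = -4709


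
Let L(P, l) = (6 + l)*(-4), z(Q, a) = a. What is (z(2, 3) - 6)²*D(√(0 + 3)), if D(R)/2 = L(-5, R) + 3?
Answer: -378 - 72*√3 ≈ -502.71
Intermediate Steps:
L(P, l) = -24 - 4*l
D(R) = -42 - 8*R (D(R) = 2*((-24 - 4*R) + 3) = 2*(-21 - 4*R) = -42 - 8*R)
(z(2, 3) - 6)²*D(√(0 + 3)) = (3 - 6)²*(-42 - 8*√(0 + 3)) = (-3)²*(-42 - 8*√3) = 9*(-42 - 8*√3) = -378 - 72*√3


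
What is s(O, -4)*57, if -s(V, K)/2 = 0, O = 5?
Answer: 0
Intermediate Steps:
s(V, K) = 0 (s(V, K) = -2*0 = 0)
s(O, -4)*57 = 0*57 = 0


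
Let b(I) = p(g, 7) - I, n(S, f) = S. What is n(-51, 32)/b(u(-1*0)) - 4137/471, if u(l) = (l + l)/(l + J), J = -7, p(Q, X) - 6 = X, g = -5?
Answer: -25934/2041 ≈ -12.707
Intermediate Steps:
p(Q, X) = 6 + X
u(l) = 2*l/(-7 + l) (u(l) = (l + l)/(l - 7) = (2*l)/(-7 + l) = 2*l/(-7 + l))
b(I) = 13 - I (b(I) = (6 + 7) - I = 13 - I)
n(-51, 32)/b(u(-1*0)) - 4137/471 = -51/(13 - 2*(-1*0)/(-7 - 1*0)) - 4137/471 = -51/(13 - 2*0/(-7 + 0)) - 4137*1/471 = -51/(13 - 2*0/(-7)) - 1379/157 = -51/(13 - 2*0*(-1)/7) - 1379/157 = -51/(13 - 1*0) - 1379/157 = -51/(13 + 0) - 1379/157 = -51/13 - 1379/157 = -25934/2041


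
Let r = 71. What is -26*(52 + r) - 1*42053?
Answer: -45251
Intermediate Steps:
-26*(52 + r) - 1*42053 = -26*(52 + 71) - 1*42053 = -26*123 - 42053 = -3198 - 42053 = -45251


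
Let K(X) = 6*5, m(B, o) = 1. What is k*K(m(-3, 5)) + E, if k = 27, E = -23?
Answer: 787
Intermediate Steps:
K(X) = 30
k*K(m(-3, 5)) + E = 27*30 - 23 = 810 - 23 = 787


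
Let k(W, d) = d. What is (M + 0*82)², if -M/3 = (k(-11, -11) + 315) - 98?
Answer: 381924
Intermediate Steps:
M = -618 (M = -3*((-11 + 315) - 98) = -3*(304 - 98) = -3*206 = -618)
(M + 0*82)² = (-618 + 0*82)² = (-618 + 0)² = (-618)² = 381924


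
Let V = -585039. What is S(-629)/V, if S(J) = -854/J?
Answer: -122/52569933 ≈ -2.3207e-6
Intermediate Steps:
S(-629)/V = -854/(-629)/(-585039) = -854*(-1/629)*(-1/585039) = (854/629)*(-1/585039) = -122/52569933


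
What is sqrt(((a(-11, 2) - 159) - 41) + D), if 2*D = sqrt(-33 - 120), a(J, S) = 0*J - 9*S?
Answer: sqrt(-872 + 6*I*sqrt(17))/2 ≈ 0.20942 + 14.766*I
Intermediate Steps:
a(J, S) = -9*S (a(J, S) = 0 - 9*S = -9*S)
D = 3*I*sqrt(17)/2 (D = sqrt(-33 - 120)/2 = sqrt(-153)/2 = (3*I*sqrt(17))/2 = 3*I*sqrt(17)/2 ≈ 6.1847*I)
sqrt(((a(-11, 2) - 159) - 41) + D) = sqrt(((-9*2 - 159) - 41) + 3*I*sqrt(17)/2) = sqrt(((-18 - 159) - 41) + 3*I*sqrt(17)/2) = sqrt((-177 - 41) + 3*I*sqrt(17)/2) = sqrt(-218 + 3*I*sqrt(17)/2)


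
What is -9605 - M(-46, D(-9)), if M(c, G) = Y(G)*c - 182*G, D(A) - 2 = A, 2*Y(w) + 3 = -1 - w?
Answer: -10810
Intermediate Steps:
Y(w) = -2 - w/2 (Y(w) = -3/2 + (-1 - w)/2 = -3/2 + (-½ - w/2) = -2 - w/2)
D(A) = 2 + A
M(c, G) = -182*G + c*(-2 - G/2) (M(c, G) = (-2 - G/2)*c - 182*G = c*(-2 - G/2) - 182*G = -182*G + c*(-2 - G/2))
-9605 - M(-46, D(-9)) = -9605 - (-182*(2 - 9) - ½*(-46)*(4 + (2 - 9))) = -9605 - (-182*(-7) - ½*(-46)*(4 - 7)) = -9605 - (1274 - ½*(-46)*(-3)) = -9605 - (1274 - 69) = -9605 - 1*1205 = -9605 - 1205 = -10810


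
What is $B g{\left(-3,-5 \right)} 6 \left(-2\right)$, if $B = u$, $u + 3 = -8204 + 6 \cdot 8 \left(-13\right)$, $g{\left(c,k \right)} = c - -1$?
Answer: $-211944$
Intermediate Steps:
$g{\left(c,k \right)} = 1 + c$ ($g{\left(c,k \right)} = c + 1 = 1 + c$)
$u = -8831$ ($u = -3 - \left(8204 - 6 \cdot 8 \left(-13\right)\right) = -3 + \left(-8204 + 48 \left(-13\right)\right) = -3 - 8828 = -8831$)
$B = -8831$
$B g{\left(-3,-5 \right)} 6 \left(-2\right) = - 8831 \left(1 - 3\right) 6 \left(-2\right) = - 8831 \left(-2\right) 6 \left(-2\right) = - 8831 \left(\left(-12\right) \left(-2\right)\right) = \left(-8831\right) 24 = -211944$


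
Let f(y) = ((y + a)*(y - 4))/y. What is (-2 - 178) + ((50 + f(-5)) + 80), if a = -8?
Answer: -367/5 ≈ -73.400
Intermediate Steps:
f(y) = (-8 + y)*(-4 + y)/y (f(y) = ((y - 8)*(y - 4))/y = ((-8 + y)*(-4 + y))/y = (-8 + y)*(-4 + y)/y)
(-2 - 178) + ((50 + f(-5)) + 80) = (-2 - 178) + ((50 + (-12 - 5 + 32/(-5))) + 80) = -180 + ((50 + (-12 - 5 + 32*(-⅕))) + 80) = -180 + ((50 + (-12 - 5 - 32/5)) + 80) = -180 + ((50 - 117/5) + 80) = -180 + (133/5 + 80) = -180 + 533/5 = -367/5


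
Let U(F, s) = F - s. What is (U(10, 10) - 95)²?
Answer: 9025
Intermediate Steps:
(U(10, 10) - 95)² = ((10 - 1*10) - 95)² = ((10 - 10) - 95)² = (0 - 95)² = (-95)² = 9025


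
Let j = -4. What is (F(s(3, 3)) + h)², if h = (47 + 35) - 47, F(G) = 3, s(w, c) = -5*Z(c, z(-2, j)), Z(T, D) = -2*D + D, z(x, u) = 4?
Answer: 1444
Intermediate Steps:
Z(T, D) = -D
s(w, c) = 20 (s(w, c) = -(-5)*4 = -5*(-4) = 20)
h = 35 (h = 82 - 47 = 35)
(F(s(3, 3)) + h)² = (3 + 35)² = 38² = 1444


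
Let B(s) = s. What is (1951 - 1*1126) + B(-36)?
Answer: 789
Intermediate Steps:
(1951 - 1*1126) + B(-36) = (1951 - 1*1126) - 36 = (1951 - 1126) - 36 = 825 - 36 = 789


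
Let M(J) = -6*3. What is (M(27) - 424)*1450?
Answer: -640900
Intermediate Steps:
M(J) = -18
(M(27) - 424)*1450 = (-18 - 424)*1450 = -442*1450 = -640900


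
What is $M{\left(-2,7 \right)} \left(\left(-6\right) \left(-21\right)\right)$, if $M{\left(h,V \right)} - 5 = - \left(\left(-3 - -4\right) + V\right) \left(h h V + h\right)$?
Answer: $-25578$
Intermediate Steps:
$M{\left(h,V \right)} = 5 - \left(1 + V\right) \left(h + V h^{2}\right)$ ($M{\left(h,V \right)} = 5 - \left(\left(-3 - -4\right) + V\right) \left(h h V + h\right) = 5 - \left(\left(-3 + 4\right) + V\right) \left(h^{2} V + h\right) = 5 - \left(1 + V\right) \left(V h^{2} + h\right) = 5 - \left(1 + V\right) \left(h + V h^{2}\right)$)
$M{\left(-2,7 \right)} \left(\left(-6\right) \left(-21\right)\right) = \left(5 - -2 - 7 \left(-2\right) - 7 \left(-2\right)^{2} - 7^{2} \left(-2\right)^{2}\right) \left(\left(-6\right) \left(-21\right)\right) = \left(5 + 2 + 14 - 7 \cdot 4 - 49 \cdot 4\right) 126 = \left(5 + 2 + 14 - 28 - 196\right) 126 = \left(-203\right) 126 = -25578$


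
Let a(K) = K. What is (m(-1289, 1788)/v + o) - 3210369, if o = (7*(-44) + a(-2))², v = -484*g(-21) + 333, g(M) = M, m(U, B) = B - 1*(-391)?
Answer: -32690479514/10497 ≈ -3.1143e+6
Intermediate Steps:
m(U, B) = 391 + B (m(U, B) = B + 391 = 391 + B)
v = 10497 (v = -484*(-21) + 333 = 10164 + 333 = 10497)
o = 96100 (o = (7*(-44) - 2)² = (-308 - 2)² = (-310)² = 96100)
(m(-1289, 1788)/v + o) - 3210369 = ((391 + 1788)/10497 + 96100) - 3210369 = (2179*(1/10497) + 96100) - 3210369 = (2179/10497 + 96100) - 3210369 = 1008763879/10497 - 3210369 = -32690479514/10497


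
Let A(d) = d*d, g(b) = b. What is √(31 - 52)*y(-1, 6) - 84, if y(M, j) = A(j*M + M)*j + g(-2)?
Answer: -84 + 292*I*√21 ≈ -84.0 + 1338.1*I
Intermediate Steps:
A(d) = d²
y(M, j) = -2 + j*(M + M*j)² (y(M, j) = (j*M + M)²*j - 2 = (M*j + M)²*j - 2 = (M + M*j)²*j - 2 = j*(M + M*j)² - 2 = -2 + j*(M + M*j)²)
√(31 - 52)*y(-1, 6) - 84 = √(31 - 52)*(-2 + 6*(-1)²*(1 + 6)²) - 84 = √(-21)*(-2 + 6*1*7²) - 84 = (I*√21)*(-2 + 6*1*49) - 84 = (I*√21)*(-2 + 294) - 84 = (I*√21)*292 - 84 = 292*I*√21 - 84 = -84 + 292*I*√21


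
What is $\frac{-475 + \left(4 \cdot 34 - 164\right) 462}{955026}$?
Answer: $- \frac{13411}{955026} \approx -0.014043$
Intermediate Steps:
$\frac{-475 + \left(4 \cdot 34 - 164\right) 462}{955026} = \left(-475 + \left(136 - 164\right) 462\right) \frac{1}{955026} = \left(-475 - 12936\right) \frac{1}{955026} = \left(-13411\right) \frac{1}{955026} = - \frac{13411}{955026}$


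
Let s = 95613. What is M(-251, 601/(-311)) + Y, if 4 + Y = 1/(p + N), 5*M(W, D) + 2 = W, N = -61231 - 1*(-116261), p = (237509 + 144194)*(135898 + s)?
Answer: -24124600025794/441842491315 ≈ -54.600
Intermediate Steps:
p = 88368443233 (p = (237509 + 144194)*(135898 + 95613) = 381703*231511 = 88368443233)
N = 55030 (N = -61231 + 116261 = 55030)
M(W, D) = -⅖ + W/5
Y = -353473993051/88368498263 (Y = -4 + 1/(88368443233 + 55030) = -4 + 1/88368498263 = -353473993051/88368498263 ≈ -4.0000)
M(-251, 601/(-311)) + Y = (-⅖ + (⅕)*(-251)) - 353473993051/88368498263 = (-⅖ - 251/5) - 353473993051/88368498263 = -253/5 - 353473993051/88368498263 = -24124600025794/441842491315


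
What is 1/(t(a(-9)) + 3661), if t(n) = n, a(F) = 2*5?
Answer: 1/3671 ≈ 0.00027241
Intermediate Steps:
a(F) = 10
1/(t(a(-9)) + 3661) = 1/(10 + 3661) = 1/3671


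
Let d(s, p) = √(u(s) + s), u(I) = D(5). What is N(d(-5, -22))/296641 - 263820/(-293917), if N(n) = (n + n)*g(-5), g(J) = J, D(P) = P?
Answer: 263820/293917 ≈ 0.89760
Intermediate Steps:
u(I) = 5
d(s, p) = √(5 + s)
N(n) = -10*n (N(n) = (n + n)*(-5) = (2*n)*(-5) = -10*n)
N(d(-5, -22))/296641 - 263820/(-293917) = -10*√(5 - 5)/296641 - 263820/(-293917) = -10*√0*(1/296641) - 263820*(-1/293917) = -10*0*(1/296641) + 263820/293917 = 0*(1/296641) + 263820/293917 = 0 + 263820/293917 = 263820/293917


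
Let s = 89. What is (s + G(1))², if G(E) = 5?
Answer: 8836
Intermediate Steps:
(s + G(1))² = (89 + 5)² = 94² = 8836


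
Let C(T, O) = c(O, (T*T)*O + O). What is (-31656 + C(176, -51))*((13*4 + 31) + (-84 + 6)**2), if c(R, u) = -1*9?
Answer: -195278055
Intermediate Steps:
c(R, u) = -9
C(T, O) = -9
(-31656 + C(176, -51))*((13*4 + 31) + (-84 + 6)**2) = (-31656 - 9)*((13*4 + 31) + (-84 + 6)**2) = -31665*((52 + 31) + (-78)**2) = -31665*(83 + 6084) = -31665*6167 = -195278055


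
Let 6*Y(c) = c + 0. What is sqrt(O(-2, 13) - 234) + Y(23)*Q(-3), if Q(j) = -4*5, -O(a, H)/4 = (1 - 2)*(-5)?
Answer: -230/3 + I*sqrt(254) ≈ -76.667 + 15.937*I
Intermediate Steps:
O(a, H) = -20 (O(a, H) = -4*(1 - 2)*(-5) = -(-4)*(-5) = -4*5 = -20)
Q(j) = -20
Y(c) = c/6 (Y(c) = (c + 0)/6 = c/6)
sqrt(O(-2, 13) - 234) + Y(23)*Q(-3) = sqrt(-20 - 234) + ((1/6)*23)*(-20) = sqrt(-254) + (23/6)*(-20) = I*sqrt(254) - 230/3 = -230/3 + I*sqrt(254)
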